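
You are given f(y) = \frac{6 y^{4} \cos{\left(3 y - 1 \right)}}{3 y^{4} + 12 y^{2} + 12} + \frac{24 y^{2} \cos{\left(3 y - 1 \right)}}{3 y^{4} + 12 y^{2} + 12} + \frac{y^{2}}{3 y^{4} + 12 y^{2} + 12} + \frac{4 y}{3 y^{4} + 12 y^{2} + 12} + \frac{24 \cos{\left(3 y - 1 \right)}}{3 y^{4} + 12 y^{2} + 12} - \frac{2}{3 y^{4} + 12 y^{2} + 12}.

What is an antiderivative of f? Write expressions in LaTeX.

An antiderivative is F(y) = \frac{2 y^{2} \sin{\left(3 y - 1 \right)} - y + 4 \sin{\left(3 y - 1 \right)} - 2}{3 y^{2} + 6}.

The integrand splits into summands that can be handled one at a time.
Check: d/dy[\frac{2 y^{2} \sin{\left(3 y - 1 \right)} - y + 4 \sin{\left(3 y - 1 \right)} - 2}{3 y^{2} + 6}] = \frac{6 y^{4} \cos{\left(3 y - 1 \right)} + 24 y^{2} \cos{\left(3 y - 1 \right)} + y^{2} + 4 y + 24 \cos{\left(3 y - 1 \right)} - 2}{3 y^{4} + 12 y^{2} + 12}, which equals f(y).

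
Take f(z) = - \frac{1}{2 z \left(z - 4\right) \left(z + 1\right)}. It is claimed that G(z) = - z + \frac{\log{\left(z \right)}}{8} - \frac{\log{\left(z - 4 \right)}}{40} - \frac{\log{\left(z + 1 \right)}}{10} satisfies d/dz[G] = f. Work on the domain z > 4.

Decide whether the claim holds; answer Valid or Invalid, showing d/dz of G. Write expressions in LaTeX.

Invalid: d/dz[G] - f = -1, which is not 0.

d/dz[G] = \frac{- 2 z^{3} + 6 z^{2} + 8 z - 1}{2 z^{3} - 6 z^{2} - 8 z}
d/dz[G] - f(z) = -1 != 0.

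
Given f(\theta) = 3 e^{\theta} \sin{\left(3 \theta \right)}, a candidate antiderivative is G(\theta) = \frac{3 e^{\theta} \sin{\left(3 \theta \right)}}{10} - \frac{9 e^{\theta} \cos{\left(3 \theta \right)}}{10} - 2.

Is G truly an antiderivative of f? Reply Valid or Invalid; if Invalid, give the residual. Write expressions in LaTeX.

Valid: G'(\theta) = f(\theta).

d/d\theta[G] = 3 e^{\theta} \sin{\left(3 \theta \right)}
This equals f(\theta) exactly, so the claim holds.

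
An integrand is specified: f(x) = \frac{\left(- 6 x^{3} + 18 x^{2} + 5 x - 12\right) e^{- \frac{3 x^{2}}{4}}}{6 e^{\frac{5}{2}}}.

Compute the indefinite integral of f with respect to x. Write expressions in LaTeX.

F(x) = \frac{\left(2 x^{2} - 6 x + 1\right) e^{- \frac{3 x^{2}}{4} - \frac{5}{2}}}{3} + C

f has the shape u'v + uv' for u = \frac{2 x^{2}}{3} - 2 x + \frac{1}{3} and v = e^{- \frac{3 x^{2}}{4} - \frac{5}{2}} — it is the derivative of the product u*v.
Check: d/dx[\frac{\left(2 x^{2} - 6 x + 1\right) e^{- \frac{3 x^{2}}{4} - \frac{5}{2}}}{3}] = \frac{\left(- 6 x^{3} + 18 x^{2} + 5 x - 12\right) e^{- \frac{3 x^{2}}{4}}}{6 e^{\frac{5}{2}}} = f(x).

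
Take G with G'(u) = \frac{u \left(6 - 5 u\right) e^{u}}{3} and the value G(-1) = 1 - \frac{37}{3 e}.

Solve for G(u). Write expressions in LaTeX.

G(u) = \frac{\left(- 5 u^{2} + 16 u - 16\right) e^{u} + 3}{3}

G'(u) has the shape v'r + vr' for v = - \frac{5 u^{2}}{3} + \frac{16 u}{3} - \frac{16}{3} and r = e^{u} — it is the derivative of the product v*r.
A general antiderivative is \frac{\left(- 5 u^{2} + 16 u - 16\right) e^{u}}{3} + C.
The condition gives C = 1 - \frac{37}{3 e} - (- \frac{37}{3 e}) = 1.
So G(u) = \frac{\left(- 5 u^{2} + 16 u - 16\right) e^{u} + 3}{3}.
Check: d/du[\frac{\left(- 5 u^{2} + 16 u - 16\right) e^{u} + 3}{3}] = - \frac{5 u^{2} e^{u}}{3} + 2 u e^{u}, which equals G'(u).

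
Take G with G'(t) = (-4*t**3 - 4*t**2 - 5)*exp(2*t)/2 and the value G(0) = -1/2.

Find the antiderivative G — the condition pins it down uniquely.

G'(t) has the shape u'v + uv' for u = -t**3 + t**2/2 - t/2 - 1 and v = exp(2*t) — it is the derivative of the product u*v.
A general antiderivative is (-2*t**3 + t**2 - t - 2)*exp(2*t)/2 + C.
The condition gives C = -1/2 - (-1) = 1/2.
So G(t) = -t**3*exp(2*t) + t**2*exp(2*t)/2 - t*exp(2*t)/2 - exp(2*t) + 1/2.
Check: d/dt[-t**3*exp(2*t) + t**2*exp(2*t)/2 - t*exp(2*t)/2 - exp(2*t) + 1/2] = -2*t**3*exp(2*t) - 2*t**2*exp(2*t) - 5*exp(2*t)/2, which equals G'(t).

G(t) = -t**3*exp(2*t) + t**2*exp(2*t)/2 - t*exp(2*t)/2 - exp(2*t) + 1/2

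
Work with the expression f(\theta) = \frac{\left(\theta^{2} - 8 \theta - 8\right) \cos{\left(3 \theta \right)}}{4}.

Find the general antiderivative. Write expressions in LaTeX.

A first test for any F(\theta): its \theta-derivative must equal f(\theta) identically.
Check: d/d\theta[\frac{9 \theta^{2} \sin{\left(3 \theta \right)} - 72 \theta \sin{\left(3 \theta \right)} + 6 \theta \cos{\left(3 \theta \right)} - 74 \sin{\left(3 \theta \right)} - 24 \cos{\left(3 \theta \right)}}{108}] = \frac{\theta^{2} \cos{\left(3 \theta \right)}}{4} - 2 \theta \cos{\left(3 \theta \right)} - 2 \cos{\left(3 \theta \right)}, which equals f(\theta).

F(\theta) = \frac{9 \theta^{2} \sin{\left(3 \theta \right)} - 72 \theta \sin{\left(3 \theta \right)} + 6 \theta \cos{\left(3 \theta \right)} - 74 \sin{\left(3 \theta \right)} - 24 \cos{\left(3 \theta \right)}}{108} + C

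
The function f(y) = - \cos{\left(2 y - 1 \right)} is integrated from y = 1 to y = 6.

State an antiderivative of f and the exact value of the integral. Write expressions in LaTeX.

Since d/dy undoes antidifferentiation here, F'(y) = f(y) is required of F(y).
F(y) = - \frac{\sin{\left(2 y - 1 \right)}}{2} is an antiderivative of f.
Check: d/dy[- \frac{\sin{\left(2 y - 1 \right)}}{2}] = - \cos{\left(2 y - 1 \right)} = f(y).
F(6) = - \frac{\sin{\left(11 \right)}}{2}; F(1) = - \frac{\sin{\left(1 \right)}}{2}.
Integral = F(6) - F(1) = \frac{\sin{\left(1 \right)}}{2} - \frac{\sin{\left(11 \right)}}{2}.

Antiderivative: F(y) = - \frac{\sin{\left(2 y - 1 \right)}}{2}; value = \frac{\sin{\left(1 \right)}}{2} - \frac{\sin{\left(11 \right)}}{2}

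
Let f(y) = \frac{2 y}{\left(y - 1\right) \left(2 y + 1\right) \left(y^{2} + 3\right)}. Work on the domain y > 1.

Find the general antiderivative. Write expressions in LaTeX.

The denominator factors as \left(y - 1\right) \left(2 y + 1\right) \left(y^{2} + 3\right); partial fractions split f into directly integrable pieces: - \frac{7 y + 3}{26 \left(y^{2} + 3\right)} + \frac{8}{39 \left(2 y + 1\right)} + \frac{1}{6 \left(y - 1\right)}.
Check: d/dy[- \frac{- 26 \log{\left(y - 1 \right)} - 16 \log{\left(y + \frac{1}{2} \right)} + 21 \log{\left(y^{2} + 3 \right)} + 6 \sqrt{3} \operatorname{atan}{\left(\frac{\sqrt{3} y}{3} \right)}}{156}] = \frac{2 y}{2 y^{4} - y^{3} + 5 y^{2} - 3 y - 3}, which equals f(y).

F(y) = - \frac{- 26 \log{\left(y - 1 \right)} - 16 \log{\left(y + \frac{1}{2} \right)} + 21 \log{\left(y^{2} + 3 \right)} + 6 \sqrt{3} \operatorname{atan}{\left(\frac{\sqrt{3} y}{3} \right)}}{156} + C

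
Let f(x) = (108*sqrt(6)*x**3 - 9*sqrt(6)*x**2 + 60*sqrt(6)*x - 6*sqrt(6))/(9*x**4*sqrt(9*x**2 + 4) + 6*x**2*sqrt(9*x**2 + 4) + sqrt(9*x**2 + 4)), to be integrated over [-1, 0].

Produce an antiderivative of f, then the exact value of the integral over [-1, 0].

Antiderivative: F(x) = -3*x*sqrt(3*x**2/2 + 2/3)/(x**2 + 1/3) - 8*sqrt(3*x**2/2 + 2/3)/(x**2 + 1/3); value = -8*sqrt(6) + 5*sqrt(78)/8

A candidate is checked by its d/dx: the result must match f(x).
F(x) = -3*x*sqrt(3*x**2/2 + 2/3)/(x**2 + 1/3) - 8*sqrt(3*x**2/2 + 2/3)/(x**2 + 1/3) is an antiderivative of f.
Check: d/dx[-3*x*sqrt(3*x**2/2 + 2/3)/(x**2 + 1/3) - 8*sqrt(3*x**2/2 + 2/3)/(x**2 + 1/3)] = (108*sqrt(6)*x**3 - 9*sqrt(6)*x**2 + 60*sqrt(6)*x - 6*sqrt(6))/(9*x**4*sqrt(9*x**2 + 4) + 6*x**2*sqrt(9*x**2 + 4) + sqrt(9*x**2 + 4)) = f(x).
F(0) = -8*sqrt(6); F(-1) = -5*sqrt(78)/8.
Integral = F(0) - F(-1) = -8*sqrt(6) + 5*sqrt(78)/8.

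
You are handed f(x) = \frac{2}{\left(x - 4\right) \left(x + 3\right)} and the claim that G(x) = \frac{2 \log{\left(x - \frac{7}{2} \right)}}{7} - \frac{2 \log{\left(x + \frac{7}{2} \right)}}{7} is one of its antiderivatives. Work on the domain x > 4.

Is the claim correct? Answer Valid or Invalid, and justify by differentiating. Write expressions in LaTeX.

d/dx[G] = \frac{8}{4 x^{2} - 49}
d/dx[G] - f(x) = \frac{2 - 8 x}{4 x^{4} - 4 x^{3} - 97 x^{2} + 49 x + 588} != 0.

Invalid: d/dx[G] - f = \frac{2 - 8 x}{4 x^{4} - 4 x^{3} - 97 x^{2} + 49 x + 588}, which is not 0.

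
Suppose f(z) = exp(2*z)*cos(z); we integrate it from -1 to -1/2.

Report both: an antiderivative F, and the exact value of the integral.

Differentiate the proposed F(z) back; it has to land on f(z) exactly.
F(z) = (sin(z) + 2*cos(z))*exp(2*z)/5 is an antiderivative of f.
Check: d/dz[(sin(z) + 2*cos(z))*exp(2*z)/5] = exp(2*z)*cos(z) = f(z).
F(-1/2) = -exp(-1)*sin(1/2)/5 + 2*exp(-1)*cos(1/2)/5; F(-1) = -exp(-2)*sin(1)/5 + 2*exp(-2)*cos(1)/5.
Integral = F(-1/2) - F(-1) = -exp(-1)*sin(1/2)/5 - 2*exp(-2)*cos(1)/5 + exp(-2)*sin(1)/5 + 2*exp(-1)*cos(1/2)/5.

Antiderivative: F(z) = (sin(z) + 2*cos(z))*exp(2*z)/5; value = -exp(-1)*sin(1/2)/5 - 2*exp(-2)*cos(1)/5 + exp(-2)*sin(1)/5 + 2*exp(-1)*cos(1/2)/5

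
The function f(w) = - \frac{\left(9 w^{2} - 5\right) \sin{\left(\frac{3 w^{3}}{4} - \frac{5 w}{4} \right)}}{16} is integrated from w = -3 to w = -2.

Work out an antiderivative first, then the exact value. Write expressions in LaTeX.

Antiderivative: F(w) = \frac{\cos{\left(\frac{3 w^{3}}{4} - \frac{5 w}{4} \right)}}{4}; value = \frac{\cos{\left(\frac{7}{2} \right)}}{4} - \frac{\cos{\left(\frac{33}{2} \right)}}{4}

The substitution u = \frac{3 w^{3}}{4} - \frac{5 w}{4} works: f is exactly (dF/du)*(du/dw) for that inner function.
F(w) = \frac{\cos{\left(\frac{3 w^{3}}{4} - \frac{5 w}{4} \right)}}{4} is an antiderivative of f.
Check: d/dw[\frac{\cos{\left(\frac{3 w^{3}}{4} - \frac{5 w}{4} \right)}}{4}] = - \frac{9 w^{2} \sin{\left(\frac{3 w^{3}}{4} - \frac{5 w}{4} \right)}}{16} + \frac{5 \sin{\left(\frac{3 w^{3}}{4} - \frac{5 w}{4} \right)}}{16}, which equals f(w).
F(-2) = \frac{\cos{\left(\frac{7}{2} \right)}}{4}; F(-3) = \frac{\cos{\left(\frac{33}{2} \right)}}{4}.
Integral = F(-2) - F(-3) = \frac{\cos{\left(\frac{7}{2} \right)}}{4} - \frac{\cos{\left(\frac{33}{2} \right)}}{4}.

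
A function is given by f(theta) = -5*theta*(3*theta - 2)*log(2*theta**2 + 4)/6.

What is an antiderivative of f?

An antiderivative is F(theta) = 5*(-3*theta**3*log(2*theta**2 + 4) + 2*theta**3 + 3*theta**2*log(2*theta**2 + 4) - 3*theta**2 - 12*theta + 6*log(theta**2 + 2) + 12*sqrt(2)*atan(sqrt(2)*theta/2))/18.

Whatever form F(theta) takes, F'(theta) = f(theta) is non-negotiable.
Check: d/dtheta[5*(-3*theta**3*log(2*theta**2 + 4) + 2*theta**3 + 3*theta**2*log(2*theta**2 + 4) - 3*theta**2 - 12*theta + 6*log(theta**2 + 2) + 12*sqrt(2)*atan(sqrt(2)*theta/2))/18] = -5*theta**2*log(theta**2 + 2)/2 - 5*theta**2*log(2)/2 + 5*theta*log(theta**2 + 2)/3 + 5*theta*log(2)/3, which equals f(theta).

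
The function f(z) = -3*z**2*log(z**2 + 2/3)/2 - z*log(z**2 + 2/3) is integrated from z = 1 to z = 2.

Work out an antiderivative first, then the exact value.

Integrate term by term and add the pieces.
F(z) = z**3/3 + z**2/2 - 2*z/3 + (-z**3/2 - z**2/2)*log(z**2 + 2/3) - log(z**2 + 2/3)/3 + 2*sqrt(6)*atan(sqrt(6)*z/2)/9 is an antiderivative of f.
Check: d/dz[z**3/3 + z**2/2 - 2*z/3 + (-z**3/2 - z**2/2)*log(z**2 + 2/3) - log(z**2 + 2/3)/3 + 2*sqrt(6)*atan(sqrt(6)*z/2)/9] = -3*z**2*log(z**2 + 2/3)/2 - z*log(z**2 + 2/3) = f(z).
F(2) = -19*log(14/3)/3 + 2*sqrt(6)*atan(sqrt(6))/9 + 10/3; F(1) = -4*log(5/3)/3 + 1/6 + 2*sqrt(6)*atan(sqrt(6)/2)/9.
Integral = F(2) - F(1) = -19*log(14/3)/3 - 2*sqrt(6)*atan(sqrt(6)/2)/9 + 2*sqrt(6)*atan(sqrt(6))/9 + 4*log(5/3)/3 + 19/6.

Antiderivative: F(z) = z**3/3 + z**2/2 - 2*z/3 + (-z**3/2 - z**2/2)*log(z**2 + 2/3) - log(z**2 + 2/3)/3 + 2*sqrt(6)*atan(sqrt(6)*z/2)/9; value = -19*log(14/3)/3 - 2*sqrt(6)*atan(sqrt(6)/2)/9 + 2*sqrt(6)*atan(sqrt(6))/9 + 4*log(5/3)/3 + 19/6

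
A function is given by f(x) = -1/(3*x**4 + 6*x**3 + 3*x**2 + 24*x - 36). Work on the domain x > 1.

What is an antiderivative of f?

An antiderivative is F(x) = -log(x - 1)/60 + log(x + 3)/156 + log(x**2 + 4)/195 + 7*atan(x/2)/390.

The denominator factors as 3*(x - 1)*(x + 3)*(x**2 + 4); partial fractions split f into directly integrable pieces: (2*x + 7)/(195*(x**2 + 4)) + 1/(156*(x + 3)) - 1/(60*(x - 1)).
Check: d/dx[-log(x - 1)/60 + log(x + 3)/156 + log(x**2 + 4)/195 + 7*atan(x/2)/390] = -1/(3*x**4 + 6*x**3 + 3*x**2 + 24*x - 36) = f(x).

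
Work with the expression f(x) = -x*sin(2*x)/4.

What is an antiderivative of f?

An antiderivative is F(x) = x*cos(2*x)/8 - sin(2*x)/16.

An antiderivative F(x) passes only if d/dx[F] lands on f(x) exactly.
Check: d/dx[x*cos(2*x)/8 - sin(2*x)/16] = -x*sin(2*x)/4 = f(x).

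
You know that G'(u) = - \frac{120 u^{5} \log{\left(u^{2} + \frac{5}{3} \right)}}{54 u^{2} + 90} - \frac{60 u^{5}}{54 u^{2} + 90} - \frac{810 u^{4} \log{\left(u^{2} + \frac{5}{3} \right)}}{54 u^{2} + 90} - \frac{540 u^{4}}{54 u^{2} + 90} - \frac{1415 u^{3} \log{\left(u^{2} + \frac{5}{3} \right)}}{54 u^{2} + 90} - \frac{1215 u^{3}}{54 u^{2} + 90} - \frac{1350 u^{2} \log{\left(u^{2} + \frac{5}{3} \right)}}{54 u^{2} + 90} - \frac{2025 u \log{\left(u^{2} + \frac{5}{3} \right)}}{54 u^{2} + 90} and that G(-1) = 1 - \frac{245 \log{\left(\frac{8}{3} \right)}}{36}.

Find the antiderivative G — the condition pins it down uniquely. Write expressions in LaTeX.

G(u) = - \frac{20 u^{4} \log{\left(u^{2} + \frac{5}{3} \right)} + 180 u^{3} \log{\left(u^{2} + \frac{5}{3} \right)} + 405 u^{2} \log{\left(u^{2} + \frac{5}{3} \right)} - 36}{36}

G'(u) has the shape v'r + vr' for v = - 5 \left(- \frac{u^{2}}{3} - \frac{3 u}{2}\right)^{2} and r = \log{\left(u^{2} + \frac{5}{3} \right)} — it is the derivative of the product v*r.
A general antiderivative is - 5 \left(- \frac{u^{2}}{3} - \frac{3 u}{2}\right)^{2} \log{\left(u^{2} + \frac{5}{3} \right)} + C.
The condition gives C = 1 - \frac{245 \log{\left(\frac{8}{3} \right)}}{36} - (- \frac{245 \log{\left(\frac{8}{3} \right)}}{36}) = 1.
So G(u) = - \frac{20 u^{4} \log{\left(u^{2} + \frac{5}{3} \right)} + 180 u^{3} \log{\left(u^{2} + \frac{5}{3} \right)} + 405 u^{2} \log{\left(u^{2} + \frac{5}{3} \right)} - 36}{36}.
Check: d/du[- \frac{20 u^{4} \log{\left(u^{2} + \frac{5}{3} \right)} + 180 u^{3} \log{\left(u^{2} + \frac{5}{3} \right)} + 405 u^{2} \log{\left(u^{2} + \frac{5}{3} \right)} - 36}{36}] = \frac{- 120 u^{5} \log{\left(u^{2} + \frac{5}{3} \right)} - 60 u^{5} - 810 u^{4} \log{\left(u^{2} + \frac{5}{3} \right)} - 540 u^{4} - 1415 u^{3} \log{\left(u^{2} + \frac{5}{3} \right)} - 1215 u^{3} - 1350 u^{2} \log{\left(u^{2} + \frac{5}{3} \right)} - 2025 u \log{\left(u^{2} + \frac{5}{3} \right)}}{54 u^{2} + 90}, which equals G'(u).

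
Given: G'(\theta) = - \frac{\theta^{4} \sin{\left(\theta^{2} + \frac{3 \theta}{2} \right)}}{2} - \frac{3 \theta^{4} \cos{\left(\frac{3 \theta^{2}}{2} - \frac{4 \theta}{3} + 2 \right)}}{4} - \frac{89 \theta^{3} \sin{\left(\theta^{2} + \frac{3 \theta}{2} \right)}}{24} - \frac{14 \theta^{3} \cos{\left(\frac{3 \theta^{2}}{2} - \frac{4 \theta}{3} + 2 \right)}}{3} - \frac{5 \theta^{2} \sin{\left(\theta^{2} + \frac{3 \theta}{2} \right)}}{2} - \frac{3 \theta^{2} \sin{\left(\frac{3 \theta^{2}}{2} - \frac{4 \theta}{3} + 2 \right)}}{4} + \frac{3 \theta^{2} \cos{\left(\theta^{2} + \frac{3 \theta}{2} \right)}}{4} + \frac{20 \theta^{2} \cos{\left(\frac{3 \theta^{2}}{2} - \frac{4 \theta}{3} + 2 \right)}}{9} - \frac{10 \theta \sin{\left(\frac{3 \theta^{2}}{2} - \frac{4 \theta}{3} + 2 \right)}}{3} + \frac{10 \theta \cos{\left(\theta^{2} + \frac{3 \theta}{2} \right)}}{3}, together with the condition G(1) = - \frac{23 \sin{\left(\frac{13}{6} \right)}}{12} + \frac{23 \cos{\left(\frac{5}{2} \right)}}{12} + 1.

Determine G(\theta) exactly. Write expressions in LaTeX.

G'(\theta) has the shape u'v + uv' for u = \sin{\left(\frac{3 \theta^{2}}{2} - \frac{4 \theta}{3} + 2 \right)} - \cos{\left(\theta^{2} + \frac{3 \theta}{2} \right)} and v = - \frac{\theta^{3}}{4} - \frac{5 \theta^{2}}{3} — it is the derivative of the product u*v.
A general antiderivative is \left(- \frac{\theta^{3}}{4} - \frac{5 \theta^{2}}{3}\right) \left(\sin{\left(\frac{3 \theta^{2}}{2} - \frac{4 \theta}{3} + 2 \right)} - \cos{\left(\theta^{2} + \frac{3 \theta}{2} \right)}\right) + C.
The condition gives C = - \frac{23 \sin{\left(\frac{13}{6} \right)}}{12} + \frac{23 \cos{\left(\frac{5}{2} \right)}}{12} + 1 - (- \frac{23 \sin{\left(\frac{13}{6} \right)}}{12} + \frac{23 \cos{\left(\frac{5}{2} \right)}}{12}) = 1.
So G(\theta) = - \frac{\theta^{3} \sin{\left(\frac{3 \theta^{2}}{2} - \frac{4 \theta}{3} + 2 \right)}}{4} + \frac{\theta^{3} \cos{\left(\theta^{2} + \frac{3 \theta}{2} \right)}}{4} - \frac{5 \theta^{2} \sin{\left(\frac{3 \theta^{2}}{2} - \frac{4 \theta}{3} + 2 \right)}}{3} + \frac{5 \theta^{2} \cos{\left(\theta^{2} + \frac{3 \theta}{2} \right)}}{3} + 1.
Check: d/d\theta[- \frac{\theta^{3} \sin{\left(\frac{3 \theta^{2}}{2} - \frac{4 \theta}{3} + 2 \right)}}{4} + \frac{\theta^{3} \cos{\left(\theta^{2} + \frac{3 \theta}{2} \right)}}{4} - \frac{5 \theta^{2} \sin{\left(\frac{3 \theta^{2}}{2} - \frac{4 \theta}{3} + 2 \right)}}{3} + \frac{5 \theta^{2} \cos{\left(\theta^{2} + \frac{3 \theta}{2} \right)}}{3} + 1] = - \frac{\theta^{4} \sin{\left(\theta^{2} + \frac{3 \theta}{2} \right)}}{2} - \frac{3 \theta^{4} \cos{\left(\frac{3 \theta^{2}}{2} - \frac{4 \theta}{3} + 2 \right)}}{4} - \frac{89 \theta^{3} \sin{\left(\theta^{2} + \frac{3 \theta}{2} \right)}}{24} - \frac{14 \theta^{3} \cos{\left(\frac{3 \theta^{2}}{2} - \frac{4 \theta}{3} + 2 \right)}}{3} - \frac{5 \theta^{2} \sin{\left(\theta^{2} + \frac{3 \theta}{2} \right)}}{2} - \frac{3 \theta^{2} \sin{\left(\frac{3 \theta^{2}}{2} - \frac{4 \theta}{3} + 2 \right)}}{4} + \frac{3 \theta^{2} \cos{\left(\theta^{2} + \frac{3 \theta}{2} \right)}}{4} + \frac{20 \theta^{2} \cos{\left(\frac{3 \theta^{2}}{2} - \frac{4 \theta}{3} + 2 \right)}}{9} - \frac{10 \theta \sin{\left(\frac{3 \theta^{2}}{2} - \frac{4 \theta}{3} + 2 \right)}}{3} + \frac{10 \theta \cos{\left(\theta^{2} + \frac{3 \theta}{2} \right)}}{3} = G'(\theta).

G(\theta) = - \frac{\theta^{3} \sin{\left(\frac{3 \theta^{2}}{2} - \frac{4 \theta}{3} + 2 \right)}}{4} + \frac{\theta^{3} \cos{\left(\theta^{2} + \frac{3 \theta}{2} \right)}}{4} - \frac{5 \theta^{2} \sin{\left(\frac{3 \theta^{2}}{2} - \frac{4 \theta}{3} + 2 \right)}}{3} + \frac{5 \theta^{2} \cos{\left(\theta^{2} + \frac{3 \theta}{2} \right)}}{3} + 1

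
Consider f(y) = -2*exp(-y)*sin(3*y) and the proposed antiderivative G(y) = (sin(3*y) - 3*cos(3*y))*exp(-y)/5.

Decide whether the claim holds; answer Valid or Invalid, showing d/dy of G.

d/dy[G] = (8*sin(3*y) + 6*cos(3*y))*exp(-y)/5
d/dy[G] - f(y) = (18*sin(3*y) + 6*cos(3*y))*exp(-y)/5 != 0.

Invalid: d/dy[G] - f = (18*sin(3*y) + 6*cos(3*y))*exp(-y)/5, which is not 0.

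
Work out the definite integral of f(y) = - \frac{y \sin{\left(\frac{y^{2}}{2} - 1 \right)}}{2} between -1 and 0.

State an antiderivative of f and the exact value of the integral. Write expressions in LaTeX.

Antiderivative: F(y) = \frac{\cos{\left(\frac{y^{2}}{2} - 1 \right)}}{2}; value = - \frac{\cos{\left(\frac{1}{2} \right)}}{2} + \frac{\cos{\left(1 \right)}}{2}

The substitution u = \frac{y^{2}}{2} - 1 works: f is exactly (dF/du)*(du/dy) for that inner function.
F(y) = \frac{\cos{\left(\frac{y^{2}}{2} - 1 \right)}}{2} is an antiderivative of f.
Check: d/dy[\frac{\cos{\left(\frac{y^{2}}{2} - 1 \right)}}{2}] = - \frac{y \sin{\left(\frac{y^{2}}{2} - 1 \right)}}{2} = f(y).
F(0) = \frac{\cos{\left(1 \right)}}{2}; F(-1) = \frac{\cos{\left(\frac{1}{2} \right)}}{2}.
Integral = F(0) - F(-1) = - \frac{\cos{\left(\frac{1}{2} \right)}}{2} + \frac{\cos{\left(1 \right)}}{2}.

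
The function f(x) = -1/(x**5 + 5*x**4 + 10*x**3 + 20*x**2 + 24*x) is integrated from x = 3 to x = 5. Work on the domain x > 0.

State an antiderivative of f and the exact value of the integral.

Factor the denominator (x*(x + 2)*(x + 3)*(x**2 + 4)) and decompose: f = (x + 10)/(208*(x**2 + 4)) - 1/(39*(x + 3)) + 1/(16*(x + 2)) - 1/(24*x); each piece integrates to a log, atan, or power term.
F(x) = (-52*log(x) + 78*log(x + 2) - 32*log(x + 3) + 3*log(x**2 + 4) + 30*atan(x/2))/1248 is an antiderivative of f.
Check: d/dx[(-52*log(x) + 78*log(x + 2) - 32*log(x + 3) + 3*log(x**2 + 4) + 30*atan(x/2))/1248] = -1/(x**5 + 5*x**4 + 10*x**3 + 20*x**2 + 24*x) = f(x).
F(5) = -log(5)/24 - log(8)/39 + log(29)/416 + 5*atan(5/2)/208 + log(7)/16; F(3) = -log(6)/39 - log(3)/24 + log(13)/416 + 5*atan(3/2)/208 + log(5)/16.
Integral = F(5) - F(3) = -5*log(5)/48 - log(8)/39 - 5*atan(3/2)/208 - log(13)/416 + log(29)/416 + 5*atan(5/2)/208 + log(3)/24 + log(6)/39 + log(7)/16.

Antiderivative: F(x) = (-52*log(x) + 78*log(x + 2) - 32*log(x + 3) + 3*log(x**2 + 4) + 30*atan(x/2))/1248; value = -5*log(5)/48 - log(8)/39 - 5*atan(3/2)/208 - log(13)/416 + log(29)/416 + 5*atan(5/2)/208 + log(3)/24 + log(6)/39 + log(7)/16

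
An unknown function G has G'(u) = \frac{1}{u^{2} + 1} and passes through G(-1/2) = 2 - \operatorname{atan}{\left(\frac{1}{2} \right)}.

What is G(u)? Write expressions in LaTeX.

Any candidate G(u) must reproduce the stated G'(u) exactly.
A general antiderivative is \operatorname{atan}{\left(u \right)} + C.
The condition gives C = 2 - \operatorname{atan}{\left(\frac{1}{2} \right)} - (- \operatorname{atan}{\left(\frac{1}{2} \right)}) = 2.
So G(u) = \operatorname{atan}{\left(u \right)} + 2.
Check: d/du[\operatorname{atan}{\left(u \right)} + 2] = \frac{1}{u^{2} + 1} = G'(u).

G(u) = \operatorname{atan}{\left(u \right)} + 2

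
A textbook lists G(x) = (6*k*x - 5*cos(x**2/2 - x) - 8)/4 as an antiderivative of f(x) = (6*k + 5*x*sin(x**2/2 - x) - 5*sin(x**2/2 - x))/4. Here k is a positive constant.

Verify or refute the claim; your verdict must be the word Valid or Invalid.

Valid - the claim checks out under differentiation.

d/dx[G] = 3*k/2 + 5*x*sin(x**2/2 - x)/4 - 5*sin(x**2/2 - x)/4
This equals f(x) exactly, so the claim holds.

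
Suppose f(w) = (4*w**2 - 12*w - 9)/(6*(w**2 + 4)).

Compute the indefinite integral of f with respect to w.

Since d/dw undoes antidifferentiation here, F'(w) = f(w) is required of F(w).
Check: d/dw[2*w/3 - log(w**2 + 4) - 25*atan(w/2)/12] = (4*w**2 - 12*w - 9)/(6*w**2 + 24), which equals f(w).

F(w) = 2*w/3 - log(w**2 + 4) - 25*atan(w/2)/12 + C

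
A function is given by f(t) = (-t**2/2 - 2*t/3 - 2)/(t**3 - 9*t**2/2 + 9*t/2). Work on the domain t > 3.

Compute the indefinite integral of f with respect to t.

F(t) = -4*log(t)/9 - 17*log(t - 3)/9 + 11*log(t - 3/2)/6 + C

Factor the denominator (3*t*(t - 3)*(2*t - 3)) and decompose: f = 11/(3*(2*t - 3)) - 17/(9*(t - 3)) - 4/(9*t); each piece integrates to a log, atan, or power term.
Check: d/dt[-4*log(t)/9 - 17*log(t - 3)/9 + 11*log(t - 3/2)/6] = (-3*t**2 - 4*t - 12)/(6*t**3 - 27*t**2 + 27*t), which equals f(t).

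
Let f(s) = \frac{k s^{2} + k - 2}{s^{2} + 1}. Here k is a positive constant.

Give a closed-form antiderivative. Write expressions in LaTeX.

An antiderivative is F(s) = k s - 2 \operatorname{atan}{\left(s \right)}.

Check any antiderivative F(s) by computing F'(s) and comparing it with f(s).
Check: d/ds[k s - 2 \operatorname{atan}{\left(s \right)}] = \frac{k s^{2} + k - 2}{s^{2} + 1} = f(s).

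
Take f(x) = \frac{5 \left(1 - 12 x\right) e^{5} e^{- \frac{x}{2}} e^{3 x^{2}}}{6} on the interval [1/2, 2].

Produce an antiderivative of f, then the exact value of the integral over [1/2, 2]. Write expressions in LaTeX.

Antiderivative: F(x) = - \frac{5 e^{5} e^{- \frac{x}{2}} e^{3 x^{2}}}{3}; value = - \frac{5 e^{16}}{3} + \frac{5 e^{\frac{11}{2}}}{3}

The substitution u = 3 x^{2} - \frac{x}{2} + 5 works: f is exactly (dF/du)*(du/dx) for that inner function.
F(x) = - \frac{5 e^{5} e^{- \frac{x}{2}} e^{3 x^{2}}}{3} is an antiderivative of f.
Check: d/dx[- \frac{5 e^{5} e^{- \frac{x}{2}} e^{3 x^{2}}}{3}] = \frac{\left(- 60 x e^{5} e^{3 x^{2}} + 5 e^{5} e^{3 x^{2}}\right) e^{- \frac{x}{2}}}{6}, which equals f(x).
F(2) = - \frac{5 e^{16}}{3}; F(1/2) = - \frac{5 e^{\frac{11}{2}}}{3}.
Integral = F(2) - F(1/2) = - \frac{5 e^{16}}{3} + \frac{5 e^{\frac{11}{2}}}{3}.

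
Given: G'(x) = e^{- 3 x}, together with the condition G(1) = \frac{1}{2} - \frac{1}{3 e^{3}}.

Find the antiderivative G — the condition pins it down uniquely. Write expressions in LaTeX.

Any candidate G(x) must reproduce the stated G'(x) exactly.
A general antiderivative is - \frac{e^{- 3 x}}{3} + C.
The condition gives C = \frac{1}{2} - \frac{1}{3 e^{3}} - (- \frac{1}{3 e^{3}}) = \frac{1}{2}.
So G(x) = \frac{\left(3 e^{3 x} - 2\right) e^{- 3 x}}{6}.
Check: d/dx[\frac{\left(3 e^{3 x} - 2\right) e^{- 3 x}}{6}] = e^{- 3 x} = G'(x).

G(x) = \frac{\left(3 e^{3 x} - 2\right) e^{- 3 x}}{6}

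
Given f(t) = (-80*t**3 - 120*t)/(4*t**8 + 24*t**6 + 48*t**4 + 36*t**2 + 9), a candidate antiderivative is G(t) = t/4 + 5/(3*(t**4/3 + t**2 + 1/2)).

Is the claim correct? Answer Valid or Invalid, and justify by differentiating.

Invalid: d/dt[G] - f = 1/4, which is not 0.

d/dt[G] = (4*t**8 + 24*t**6 + 48*t**4 - 320*t**3 + 36*t**2 - 480*t + 9)/(16*t**8 + 96*t**6 + 192*t**4 + 144*t**2 + 36)
d/dt[G] - f(t) = 1/4 != 0.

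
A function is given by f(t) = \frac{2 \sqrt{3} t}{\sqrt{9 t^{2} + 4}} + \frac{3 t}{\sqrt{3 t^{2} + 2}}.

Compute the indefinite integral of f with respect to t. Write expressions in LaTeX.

The integrand splits into summands that can be handled one at a time.
Check: d/dt[\frac{9 \sqrt{3 t^{2} + 2} + 2 \sqrt{3} \sqrt{9 t^{2} + 4}}{9}] = \frac{2 \sqrt{3} t \sqrt{3 t^{2} + 2} + 3 t \sqrt{9 t^{2} + 4}}{\sqrt{3 t^{2} + 2} \sqrt{9 t^{2} + 4}}, which equals f(t).

F(t) = \frac{9 \sqrt{3 t^{2} + 2} + 2 \sqrt{3} \sqrt{9 t^{2} + 4}}{9} + C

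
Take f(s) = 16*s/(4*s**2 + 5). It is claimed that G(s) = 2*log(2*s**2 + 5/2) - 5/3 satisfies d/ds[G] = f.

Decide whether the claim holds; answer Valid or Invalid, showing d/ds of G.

Valid - the claim checks out under differentiation.

d/ds[G] = 16*s/(4*s**2 + 5)
This equals f(s) exactly, so the claim holds.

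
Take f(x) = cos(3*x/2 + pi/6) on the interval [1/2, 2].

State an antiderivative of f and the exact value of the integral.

Any candidate F(x) must reproduce f(x) exactly when differentiated.
F(x) = 2*sin(3*x/2 + pi/6)/3 is an antiderivative of f.
Check: d/dx[2*sin(3*x/2 + pi/6)/3] = cos(3*x/2 + pi/6) = f(x).
F(2) = 2*sin(pi/6 + 3)/3; F(1/2) = 2*sin(pi/6 + 3/4)/3.
Integral = F(2) - F(1/2) = -2*sin(pi/6 + 3/4)/3 + 2*sin(pi/6 + 3)/3.

Antiderivative: F(x) = 2*sin(3*x/2 + pi/6)/3; value = -2*sin(pi/6 + 3/4)/3 + 2*sin(pi/6 + 3)/3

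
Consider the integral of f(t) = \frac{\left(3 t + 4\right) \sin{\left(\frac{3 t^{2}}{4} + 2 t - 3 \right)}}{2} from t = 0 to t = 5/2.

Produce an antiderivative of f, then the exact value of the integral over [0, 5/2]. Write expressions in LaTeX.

The substitution u = \frac{3 t^{2}}{4} + 2 t - 3 works: f is exactly (dF/du)*(du/dt) for that inner function.
F(t) = - \cos{\left(\frac{3 t^{2}}{4} + 2 t - 3 \right)} is an antiderivative of f.
Check: d/dt[- \cos{\left(\frac{3 t^{2}}{4} + 2 t - 3 \right)}] = \frac{3 t \sin{\left(\frac{3 t^{2}}{4} + 2 t - 3 \right)}}{2} + 2 \sin{\left(\frac{3 t^{2}}{4} + 2 t - 3 \right)}, which equals f(t).
F(5/2) = - \cos{\left(\frac{107}{16} \right)}; F(0) = - \cos{\left(3 \right)}.
Integral = F(5/2) - F(0) = \cos{\left(3 \right)} - \cos{\left(\frac{107}{16} \right)}.

Antiderivative: F(t) = - \cos{\left(\frac{3 t^{2}}{4} + 2 t - 3 \right)}; value = \cos{\left(3 \right)} - \cos{\left(\frac{107}{16} \right)}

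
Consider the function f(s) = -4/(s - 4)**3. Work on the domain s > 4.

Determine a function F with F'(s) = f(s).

An antiderivative is F(s) = 2/(s**2 - 8*s + 16).

Differentiate the proposed F(s) back; it has to land on f(s) exactly.
Check: d/ds[2/(s**2 - 8*s + 16)] = -4/(s**3 - 12*s**2 + 48*s - 64), which equals f(s).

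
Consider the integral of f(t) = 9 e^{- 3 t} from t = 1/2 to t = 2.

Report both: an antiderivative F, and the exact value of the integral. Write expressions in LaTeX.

Antiderivative: F(t) = - 3 e^{- 3 t}; value = - \frac{3}{e^{6}} + \frac{3}{e^{\frac{3}{2}}}

Check any antiderivative F(t) by computing F'(t) and comparing it with f(t).
F(t) = - 3 e^{- 3 t} is an antiderivative of f.
Check: d/dt[- 3 e^{- 3 t}] = 9 e^{- 3 t} = f(t).
F(2) = - \frac{3}{e^{6}}; F(1/2) = - \frac{3}{e^{\frac{3}{2}}}.
Integral = F(2) - F(1/2) = - \frac{3}{e^{6}} + \frac{3}{e^{\frac{3}{2}}}.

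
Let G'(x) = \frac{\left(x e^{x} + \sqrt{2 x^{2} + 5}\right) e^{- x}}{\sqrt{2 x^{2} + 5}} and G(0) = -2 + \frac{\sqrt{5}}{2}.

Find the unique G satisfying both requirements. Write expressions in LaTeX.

G(x) = \frac{\sqrt{2 x^{2} + 5}}{2} - 1 - e^{- x}

Whatever form G(x) takes, its d/dx must return the stated G'(x).
A general antiderivative is \frac{\sqrt{2 x^{2} + 5}}{2} - e^{- x} + C.
The condition gives C = -2 + \frac{\sqrt{5}}{2} - (-1 + \frac{\sqrt{5}}{2}) = -1.
So G(x) = \frac{\sqrt{2 x^{2} + 5}}{2} - 1 - e^{- x}.
Check: d/dx[\frac{\sqrt{2 x^{2} + 5}}{2} - 1 - e^{- x}] = \frac{\left(x e^{x} + \sqrt{2 x^{2} + 5}\right) e^{- x}}{\sqrt{2 x^{2} + 5}} = G'(x).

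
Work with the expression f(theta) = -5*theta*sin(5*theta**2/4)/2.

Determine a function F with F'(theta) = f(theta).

The substitution u = 5*theta**2/4 works: f is exactly (dF/du)*(du/dtheta) for that inner function.
Check: d/dtheta[cos(5*theta**2/4)] = -5*theta*sin(5*theta**2/4)/2 = f(theta).

An antiderivative is F(theta) = cos(5*theta**2/4).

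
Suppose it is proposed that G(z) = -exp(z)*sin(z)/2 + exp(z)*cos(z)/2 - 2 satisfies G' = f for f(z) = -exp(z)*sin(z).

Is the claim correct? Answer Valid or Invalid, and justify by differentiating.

d/dz[G] = -exp(z)*sin(z)
This equals f(z) exactly, so the claim holds.

Valid: G'(z) = f(z).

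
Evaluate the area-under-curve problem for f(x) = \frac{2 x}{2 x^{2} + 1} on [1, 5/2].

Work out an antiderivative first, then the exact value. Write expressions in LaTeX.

f matches the chain-rule pattern g'(h)*h' with inner function h(x) = 4 x^{2} + 2; substituting u = h(x) collapses the integral.
F(x) = \frac{\log{\left(2 x^{2} + 1 \right)}}{2} is an antiderivative of f.
Check: d/dx[\frac{\log{\left(2 x^{2} + 1 \right)}}{2}] = \frac{2 x}{2 x^{2} + 1} = f(x).
F(5/2) = \frac{\log{\left(\frac{27}{2} \right)}}{2}; F(1) = \frac{\log{\left(3 \right)}}{2}.
Integral = F(5/2) - F(1) = - \frac{\log{\left(6 \right)}}{2} + \frac{\log{\left(27 \right)}}{2}.

Antiderivative: F(x) = \frac{\log{\left(2 x^{2} + 1 \right)}}{2}; value = - \frac{\log{\left(6 \right)}}{2} + \frac{\log{\left(27 \right)}}{2}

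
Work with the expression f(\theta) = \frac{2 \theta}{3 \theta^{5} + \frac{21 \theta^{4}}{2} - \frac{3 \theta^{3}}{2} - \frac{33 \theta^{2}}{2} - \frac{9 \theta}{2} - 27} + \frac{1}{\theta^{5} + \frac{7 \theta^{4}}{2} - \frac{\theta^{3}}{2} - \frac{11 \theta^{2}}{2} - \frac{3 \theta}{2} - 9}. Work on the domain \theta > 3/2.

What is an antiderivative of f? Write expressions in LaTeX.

Factor the denominator (3 \left(\theta + 2\right) \left(\theta + 3\right) \left(2 \theta - 3\right) \left(\theta^{2} + 1\right)) and decompose: f = - \frac{7 \theta + 17}{195 \left(\theta^{2} + 1\right)} + \frac{64}{819 \left(2 \theta - 3\right)} - \frac{1}{45 \left(\theta + 3\right)} + \frac{2}{105 \left(\theta + 2\right)}; each piece integrates to a log, atan, or power term.
Check: d/d\theta[\frac{320 \log{\left(\theta - \frac{3}{2} \right)} + 156 \log{\left(\theta + 2 \right)} - 182 \log{\left(\theta + 3 \right)} - 147 \log{\left(\theta^{2} + 1 \right)} - 714 \operatorname{atan}{\left(\theta \right)}}{8190}] = \frac{4 \theta + 6}{6 \theta^{5} + 21 \theta^{4} - 3 \theta^{3} - 33 \theta^{2} - 9 \theta - 54}, which equals f(\theta).

An antiderivative is F(\theta) = \frac{320 \log{\left(\theta - \frac{3}{2} \right)} + 156 \log{\left(\theta + 2 \right)} - 182 \log{\left(\theta + 3 \right)} - 147 \log{\left(\theta^{2} + 1 \right)} - 714 \operatorname{atan}{\left(\theta \right)}}{8190}.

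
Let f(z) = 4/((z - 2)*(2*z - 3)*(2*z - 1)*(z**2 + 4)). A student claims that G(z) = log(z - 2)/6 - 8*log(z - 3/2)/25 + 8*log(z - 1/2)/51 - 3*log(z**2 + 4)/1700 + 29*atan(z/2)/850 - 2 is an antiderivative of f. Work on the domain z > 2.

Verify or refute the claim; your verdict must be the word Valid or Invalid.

d/dz[G] = 4/(4*z**5 - 16*z**4 + 35*z**3 - 70*z**2 + 76*z - 24)
This equals f(z) exactly, so the claim holds.

Valid - the claim checks out under differentiation.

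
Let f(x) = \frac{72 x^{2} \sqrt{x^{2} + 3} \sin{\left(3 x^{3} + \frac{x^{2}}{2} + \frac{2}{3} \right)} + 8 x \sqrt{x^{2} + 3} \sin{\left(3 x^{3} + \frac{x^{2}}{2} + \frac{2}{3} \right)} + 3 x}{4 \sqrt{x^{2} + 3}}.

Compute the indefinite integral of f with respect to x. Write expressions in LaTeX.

Whatever form F(x) takes, F'(x) = f(x) is non-negotiable.
Check: d/dx[\frac{3 \sqrt{x^{2} + 3}}{4} - 2 \cos{\left(3 x^{3} + \frac{x^{2}}{2} + \frac{2}{3} \right)}] = \frac{72 x^{2} \sqrt{x^{2} + 3} \sin{\left(3 x^{3} + \frac{x^{2}}{2} + \frac{2}{3} \right)} + 8 x \sqrt{x^{2} + 3} \sin{\left(3 x^{3} + \frac{x^{2}}{2} + \frac{2}{3} \right)} + 3 x}{4 \sqrt{x^{2} + 3}} = f(x).

F(x) = \frac{3 \sqrt{x^{2} + 3}}{4} - 2 \cos{\left(3 x^{3} + \frac{x^{2}}{2} + \frac{2}{3} \right)} + C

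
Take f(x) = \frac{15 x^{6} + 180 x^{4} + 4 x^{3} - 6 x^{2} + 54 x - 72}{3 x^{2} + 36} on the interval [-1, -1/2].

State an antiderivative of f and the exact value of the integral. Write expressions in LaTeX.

Antiderivative: F(x) = x^{5} + \frac{2 x^{2}}{3} - 2 x + \log{\left(\frac{x^{2}}{2} + 6 \right)}; value = - \log{\left(\frac{13}{2} \right)} - \frac{17}{32} + \log{\left(\frac{49}{8} \right)}

Since d/dx undoes antidifferentiation here, F'(x) = f(x) is required of F(x).
F(x) = x^{5} + \frac{2 x^{2}}{3} - 2 x + \log{\left(\frac{x^{2}}{2} + 6 \right)} is an antiderivative of f.
Check: d/dx[x^{5} + \frac{2 x^{2}}{3} - 2 x + \log{\left(\frac{x^{2}}{2} + 6 \right)}] = \frac{15 x^{6} + 180 x^{4} + 4 x^{3} - 6 x^{2} + 54 x - 72}{3 x^{2} + 36} = f(x).
F(-1/2) = \frac{109}{96} + \log{\left(\frac{49}{8} \right)}; F(-1) = \frac{5}{3} + \log{\left(\frac{13}{2} \right)}.
Integral = F(-1/2) - F(-1) = - \log{\left(\frac{13}{2} \right)} - \frac{17}{32} + \log{\left(\frac{49}{8} \right)}.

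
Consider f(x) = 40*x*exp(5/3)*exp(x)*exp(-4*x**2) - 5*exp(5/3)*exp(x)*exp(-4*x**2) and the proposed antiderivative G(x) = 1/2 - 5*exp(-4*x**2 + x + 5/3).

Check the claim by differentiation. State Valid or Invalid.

Valid - the claim checks out under differentiation.

d/dx[G] = 40*x*exp(5/3)*exp(x)*exp(-4*x**2) - 5*exp(5/3)*exp(x)*exp(-4*x**2)
This equals f(x) exactly, so the claim holds.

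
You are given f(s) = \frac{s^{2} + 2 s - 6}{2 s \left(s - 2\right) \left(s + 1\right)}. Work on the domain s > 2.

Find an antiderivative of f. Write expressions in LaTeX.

The denominator factors as 2 s \left(s - 2\right) \left(s + 1\right); partial fractions split f into directly integrable pieces: - \frac{7}{6 \left(s + 1\right)} + \frac{1}{6 \left(s - 2\right)} + \frac{3}{2 s}.
Check: d/ds[\frac{3 \log{\left(s \right)}}{2} + \frac{\log{\left(s - 2 \right)}}{6} - \frac{7 \log{\left(s + 1 \right)}}{6}] = \frac{s^{2} + 2 s - 6}{2 s^{3} - 2 s^{2} - 4 s}, which equals f(s).

An antiderivative is F(s) = \frac{3 \log{\left(s \right)}}{2} + \frac{\log{\left(s - 2 \right)}}{6} - \frac{7 \log{\left(s + 1 \right)}}{6}.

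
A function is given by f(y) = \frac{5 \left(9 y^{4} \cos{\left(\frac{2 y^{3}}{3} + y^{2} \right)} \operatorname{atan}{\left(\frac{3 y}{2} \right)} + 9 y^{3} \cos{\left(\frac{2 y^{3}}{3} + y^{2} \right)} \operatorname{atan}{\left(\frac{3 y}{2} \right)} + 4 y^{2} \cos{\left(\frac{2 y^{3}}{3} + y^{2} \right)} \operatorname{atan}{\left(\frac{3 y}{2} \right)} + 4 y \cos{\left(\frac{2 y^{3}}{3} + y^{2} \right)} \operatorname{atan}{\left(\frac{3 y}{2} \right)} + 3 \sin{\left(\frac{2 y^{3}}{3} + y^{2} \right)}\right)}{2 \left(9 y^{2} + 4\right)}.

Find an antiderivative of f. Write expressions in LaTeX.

An antiderivative is F(y) = \frac{5 \sin{\left(\frac{2 y^{3}}{3} + y^{2} \right)} \operatorname{atan}{\left(\frac{3 y}{2} \right)}}{4}.

f has the shape u'v + uv' for u = \frac{5 \operatorname{atan}{\left(\frac{3 y}{2} \right)}}{4} and v = \sin{\left(\frac{2 y^{3}}{3} + y^{2} \right)} — it is the derivative of the product u*v.
Check: d/dy[\frac{5 \sin{\left(\frac{2 y^{3}}{3} + y^{2} \right)} \operatorname{atan}{\left(\frac{3 y}{2} \right)}}{4}] = \frac{45 y^{4} \cos{\left(\frac{2 y^{3}}{3} + y^{2} \right)} \operatorname{atan}{\left(\frac{3 y}{2} \right)} + 45 y^{3} \cos{\left(\frac{2 y^{3}}{3} + y^{2} \right)} \operatorname{atan}{\left(\frac{3 y}{2} \right)} + 20 y^{2} \cos{\left(\frac{2 y^{3}}{3} + y^{2} \right)} \operatorname{atan}{\left(\frac{3 y}{2} \right)} + 20 y \cos{\left(\frac{2 y^{3}}{3} + y^{2} \right)} \operatorname{atan}{\left(\frac{3 y}{2} \right)} + 15 \sin{\left(\frac{2 y^{3}}{3} + y^{2} \right)}}{18 y^{2} + 8}, which equals f(y).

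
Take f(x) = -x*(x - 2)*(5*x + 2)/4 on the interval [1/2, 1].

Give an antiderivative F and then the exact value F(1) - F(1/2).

Check any antiderivative F(x) by computing F'(x) and comparing it with f(x).
F(x) = -5*x**4/16 + 2*x**3/3 + x**2/2 is an antiderivative of f.
Check: d/dx[-5*x**4/16 + 2*x**3/3 + x**2/2] = -5*x**3/4 + 2*x**2 + x, which equals f(x).
F(1) = 41/48; F(1/2) = 145/768.
Integral = F(1) - F(1/2) = 511/768.

Antiderivative: F(x) = -5*x**4/16 + 2*x**3/3 + x**2/2; value = 511/768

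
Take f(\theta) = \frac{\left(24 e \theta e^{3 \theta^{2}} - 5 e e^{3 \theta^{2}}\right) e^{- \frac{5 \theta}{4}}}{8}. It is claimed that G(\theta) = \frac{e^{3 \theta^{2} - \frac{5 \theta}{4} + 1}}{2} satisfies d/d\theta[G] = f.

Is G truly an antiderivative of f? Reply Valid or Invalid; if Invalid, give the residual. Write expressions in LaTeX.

d/d\theta[G] = 3 e \theta e^{- \frac{5 \theta}{4}} e^{3 \theta^{2}} - \frac{5 e e^{- \frac{5 \theta}{4}} e^{3 \theta^{2}}}{8}
This equals f(\theta) exactly, so the claim holds.

Valid: G'(\theta) = f(\theta).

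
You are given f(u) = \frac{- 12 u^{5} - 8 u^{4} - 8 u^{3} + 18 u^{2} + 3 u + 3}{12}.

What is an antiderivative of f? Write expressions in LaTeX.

Any candidate F(u) must reproduce f(u) exactly when differentiated.
Check: d/du[\frac{u \left(- 20 u^{5} - 16 u^{4} - 20 u^{3} + 60 u^{2} + 15 u + 30\right)}{120}] = - u^{5} - \frac{2 u^{4}}{3} - \frac{2 u^{3}}{3} + \frac{3 u^{2}}{2} + \frac{u}{4} + \frac{1}{4}, which equals f(u).

An antiderivative is F(u) = \frac{u \left(- 20 u^{5} - 16 u^{4} - 20 u^{3} + 60 u^{2} + 15 u + 30\right)}{120}.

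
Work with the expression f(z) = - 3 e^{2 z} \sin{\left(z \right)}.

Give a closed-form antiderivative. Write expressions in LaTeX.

A first test for any F(z): its z-derivative must equal f(z) identically.
Check: d/dz[\frac{3 \left(- 2 \sin{\left(z \right)} + \cos{\left(z \right)}\right) e^{2 z}}{5}] = - 3 e^{2 z} \sin{\left(z \right)} = f(z).

An antiderivative is F(z) = \frac{3 \left(- 2 \sin{\left(z \right)} + \cos{\left(z \right)}\right) e^{2 z}}{5}.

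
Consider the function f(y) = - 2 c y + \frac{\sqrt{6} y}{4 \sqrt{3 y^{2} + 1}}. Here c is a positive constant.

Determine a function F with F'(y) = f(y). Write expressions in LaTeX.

Integrate term by term and add the pieces.
Check: d/dy[\frac{- 12 c y^{2} + \sqrt{6} \sqrt{3 y^{2} + 1}}{12}] = \frac{- 8 c y \sqrt{3 y^{2} + 1} + \sqrt{6} y}{4 \sqrt{3 y^{2} + 1}}, which equals f(y).

An antiderivative is F(y) = \frac{- 12 c y^{2} + \sqrt{6} \sqrt{3 y^{2} + 1}}{12}.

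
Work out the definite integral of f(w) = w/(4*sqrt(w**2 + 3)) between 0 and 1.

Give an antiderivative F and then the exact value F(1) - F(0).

f matches the chain-rule pattern g'(h)*h' with inner function h(w) = w**2 + 3; substituting u = h(w) collapses the integral.
F(w) = sqrt(w**2 + 3)/4 is an antiderivative of f.
Check: d/dw[sqrt(w**2 + 3)/4] = w/(4*sqrt(w**2 + 3)) = f(w).
F(1) = 1/2; F(0) = sqrt(3)/4.
Integral = F(1) - F(0) = 1/2 - sqrt(3)/4.

Antiderivative: F(w) = sqrt(w**2 + 3)/4; value = 1/2 - sqrt(3)/4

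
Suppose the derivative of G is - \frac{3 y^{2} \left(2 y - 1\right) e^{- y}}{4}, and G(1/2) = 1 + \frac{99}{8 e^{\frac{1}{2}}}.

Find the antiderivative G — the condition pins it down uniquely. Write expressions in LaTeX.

G'(y) has the shape u'v + uv' for u = \frac{3 y^{3}}{2} + \frac{15 y^{2}}{4} + \frac{15 y}{2} + \frac{15}{2} and v = e^{- y} — it is the derivative of the product u*v.
A general antiderivative is \frac{\left(6 y^{3} + 15 y^{2} + 30 y + 30\right) e^{- y}}{4} + C.
The condition gives C = 1 + \frac{99}{8 e^{\frac{1}{2}}} - (\frac{99}{8 e^{\frac{1}{2}}}) = 1.
So G(y) = \frac{\left(6 y^{3} + 15 y^{2} + 30 y + 4 e^{y} + 30\right) e^{- y}}{4}.
Check: d/dy[\frac{\left(6 y^{3} + 15 y^{2} + 30 y + 4 e^{y} + 30\right) e^{- y}}{4}] = \frac{\left(- 6 y^{3} + 3 y^{2}\right) e^{- y}}{4}, which equals G'(y).

G(y) = \frac{\left(6 y^{3} + 15 y^{2} + 30 y + 4 e^{y} + 30\right) e^{- y}}{4}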